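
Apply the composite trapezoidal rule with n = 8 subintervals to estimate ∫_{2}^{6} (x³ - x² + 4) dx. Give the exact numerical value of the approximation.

268.5

h = (6 − 2)/8 = 0.5.
Nodes x₀,…,x₈ = 2, 2.5, 3, 3.5, 4, 4.5, 5, 5.5, 6.
f(x) = x³ - x² + 4: f₀=8, f₁=13.375, f₂=22, f₃=34.625, f₄=52, f₅=74.875, f₆=104, f₇=140.125, f₈=184.
(h/2)·[f₀ + 2f₁ + 2f₂ + 2f₃ + 2f₄ + 2f₅ + 2f₆ + 2f₇ + f₈] = 0.25·(1074) = 268.5.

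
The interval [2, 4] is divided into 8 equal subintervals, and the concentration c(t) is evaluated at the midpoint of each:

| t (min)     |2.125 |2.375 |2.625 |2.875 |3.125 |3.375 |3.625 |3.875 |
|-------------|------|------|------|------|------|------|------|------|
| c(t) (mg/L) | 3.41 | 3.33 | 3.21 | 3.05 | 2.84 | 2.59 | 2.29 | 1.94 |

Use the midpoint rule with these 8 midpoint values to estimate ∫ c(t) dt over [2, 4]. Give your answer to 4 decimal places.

5.6650

h = 0.25, n = 8.
h·[y(m₁) + y(m₂) + y(m₃) + y(m₄) + y(m₅) + y(m₆) + y(m₇) + y(m₈)] = 0.25·(22.66) = 5.6650.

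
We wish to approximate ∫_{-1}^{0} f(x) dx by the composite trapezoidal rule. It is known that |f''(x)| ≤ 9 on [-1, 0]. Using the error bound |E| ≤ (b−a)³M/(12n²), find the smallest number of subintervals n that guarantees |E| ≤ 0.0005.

Need 9/(12n²) ≤ 0.0005.
n² ≥ 9/(12·0.0005) = 1500 ⇒ n ≥ 38.7298, so the smallest n is 39.

39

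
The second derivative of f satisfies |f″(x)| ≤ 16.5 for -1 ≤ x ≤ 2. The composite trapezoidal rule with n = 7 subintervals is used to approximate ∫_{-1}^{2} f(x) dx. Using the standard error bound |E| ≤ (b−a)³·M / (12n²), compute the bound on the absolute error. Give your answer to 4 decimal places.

|E| ≤ (3)³·16.5 / (12·7²) = 445.5/588 = 0.7577.

0.7577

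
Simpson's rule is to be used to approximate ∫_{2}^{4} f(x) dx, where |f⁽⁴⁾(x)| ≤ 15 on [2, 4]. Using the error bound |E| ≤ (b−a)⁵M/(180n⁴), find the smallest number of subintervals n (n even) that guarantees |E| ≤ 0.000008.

26

Need 480/(180n⁴) ≤ 0.000008.
n⁴ ≥ 480/(180·0.000008) = 333333 ⇒ n ≥ 24.0281, so the smallest even n is 26. (n must be even for Simpson's rule.)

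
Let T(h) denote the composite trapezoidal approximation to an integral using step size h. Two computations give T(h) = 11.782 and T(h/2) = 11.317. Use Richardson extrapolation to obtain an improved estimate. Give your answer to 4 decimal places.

11.1620

R = (4·T(h/2) − T(h)) / 3 = (4·11.317 − 11.782)/3 = (33.486)/3 = 11.1620.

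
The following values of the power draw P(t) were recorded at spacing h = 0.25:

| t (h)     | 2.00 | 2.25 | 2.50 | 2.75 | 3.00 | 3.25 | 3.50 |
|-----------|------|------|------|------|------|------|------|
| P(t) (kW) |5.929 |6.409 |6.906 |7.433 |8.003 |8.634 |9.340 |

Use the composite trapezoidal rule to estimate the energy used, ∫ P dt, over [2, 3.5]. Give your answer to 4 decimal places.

11.2549

h = 0.25, n = 6.
(h/2)·[y₀ + 2y₁ + 2y₂ + 2y₃ + 2y₄ + 2y₅ + y₆] = 0.125·(90.039) = 11.2549.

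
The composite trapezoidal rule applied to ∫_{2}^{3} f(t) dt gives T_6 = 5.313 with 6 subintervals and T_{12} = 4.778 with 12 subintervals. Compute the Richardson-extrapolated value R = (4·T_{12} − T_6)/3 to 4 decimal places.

4.5997

R = (4·T_{12} − T_6) / 3 = (4·4.778 − 5.313)/3 = (13.799)/3 = 4.5997.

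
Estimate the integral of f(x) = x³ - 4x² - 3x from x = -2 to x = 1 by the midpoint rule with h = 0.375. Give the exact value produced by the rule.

h = (1 − (-2))/8 = 0.375.
Midpoints m₁,…,m₈ = -1.8125, -1.4375, -1.0625, -0.6875, -0.3125, 0.0625, 0.4375, 0.8125.
f(m₁)=-13.657470703125, f(m₂)=-6.923583984375, f(m₃)=-2.527587890625, f(m₄)=-0.153076171875, f(m₅)=0.516357421875, f(m₆)=-0.202880859375, f(m₇)=-1.994384765625, f(m₈)=-4.541748046875.
h·[f(m₁) + f(m₂) + f(m₃) + f(m₄) + f(m₅) + f(m₆) + f(m₇) + f(m₈)] = 0.375·(-29.484375) = -11.056640625.

-11.056640625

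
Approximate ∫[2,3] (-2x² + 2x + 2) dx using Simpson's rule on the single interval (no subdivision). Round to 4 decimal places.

-5.6667

S = (b−a)/6 · [f(2) + 4f(2.5) + f(3)] = 0.166667·[(-2) + 4·(-5.5) + (-10)] = -5.6667.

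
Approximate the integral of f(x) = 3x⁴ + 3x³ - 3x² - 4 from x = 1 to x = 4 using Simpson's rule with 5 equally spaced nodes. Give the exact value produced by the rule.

730.4296875

h = (4 − 1)/4 = 0.75.
Nodes x₀,…,x₄ = 1, 1.75, 2.5, 3.25, 4.
f(x) = 3x⁴ + 3x³ - 3x² - 4: f₀=-1, f₁=31.02734375, f₂=141.3125, f₃=401.99609375, f₄=908.
(h/3)·[f₀ + 4f₁ + 2f₂ + 4f₃ + f₄] = 0.25·(2921.71875) = 730.4296875.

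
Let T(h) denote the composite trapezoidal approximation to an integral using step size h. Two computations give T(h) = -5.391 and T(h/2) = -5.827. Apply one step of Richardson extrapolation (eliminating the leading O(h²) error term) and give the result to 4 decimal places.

-5.9723

R = (4·T(h/2) − T(h)) / 3 = (4·(-5.827) − (-5.391))/3 = (-17.917)/3 = -5.9723.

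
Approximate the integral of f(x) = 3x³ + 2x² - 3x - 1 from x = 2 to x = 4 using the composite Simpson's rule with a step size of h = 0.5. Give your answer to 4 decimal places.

197.3333

h = (4 − 2)/4 = 0.5.
Nodes x₀,…,x₄ = 2, 2.5, 3, 3.5, 4.
f(x) = 3x³ + 2x² - 3x - 1: f₀=25, f₁=50.875, f₂=89, f₃=141.625, f₄=211.
(h/3)·[f₀ + 4f₁ + 2f₂ + 4f₃ + f₄] = 0.166667·(1184) = 197.3333.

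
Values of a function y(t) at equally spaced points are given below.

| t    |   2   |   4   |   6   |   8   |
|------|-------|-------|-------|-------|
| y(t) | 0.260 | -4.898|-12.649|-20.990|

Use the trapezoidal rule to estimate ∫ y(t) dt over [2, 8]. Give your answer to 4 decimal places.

h = 2, n = 3.
(h/2)·[y₀ + 2y₁ + 2y₂ + y₃] = 1·(-55.824) = -55.8240.

-55.8240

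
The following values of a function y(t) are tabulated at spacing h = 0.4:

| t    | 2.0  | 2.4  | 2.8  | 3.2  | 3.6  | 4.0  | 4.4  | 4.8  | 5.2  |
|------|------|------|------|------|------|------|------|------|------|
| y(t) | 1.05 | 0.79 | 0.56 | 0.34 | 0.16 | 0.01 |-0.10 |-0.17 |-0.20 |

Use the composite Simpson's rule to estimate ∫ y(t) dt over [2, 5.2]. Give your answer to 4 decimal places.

h = 0.4, n = 8.
(h/3)·[y₀ + 4y₁ + 2y₂ + 4y₃ + 2y₄ + 4y₅ + 2y₆ + 4y₇ + y₈] = 0.133333·(5.97) = 0.7960.

0.7960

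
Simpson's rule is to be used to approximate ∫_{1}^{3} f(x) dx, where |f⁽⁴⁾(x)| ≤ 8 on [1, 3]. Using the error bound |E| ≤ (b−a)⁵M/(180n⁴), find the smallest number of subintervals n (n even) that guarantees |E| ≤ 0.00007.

12

Need 256/(180n⁴) ≤ 0.00007.
n⁴ ≥ 256/(180·0.00007) = 20317.5 ⇒ n ≥ 11.9390, so the smallest even n is 12. (n must be even for Simpson's rule.)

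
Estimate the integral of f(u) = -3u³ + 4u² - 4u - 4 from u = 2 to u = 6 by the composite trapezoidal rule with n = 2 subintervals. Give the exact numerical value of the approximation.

-848

h = (6 − 2)/2 = 2.
Nodes u₀,…,u₂ = 2, 4, 6.
f(u) = -3u³ + 4u² - 4u - 4: f₀=-20, f₁=-148, f₂=-532.
(h/2)·[f₀ + 2f₁ + f₂] = 1·(-848) = -848.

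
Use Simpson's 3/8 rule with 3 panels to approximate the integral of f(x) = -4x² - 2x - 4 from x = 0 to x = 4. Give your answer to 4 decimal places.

-117.3333

h = (4 − 0)/3 = 1.333333.
Nodes x₀,…,x₃ = 0, 1.333333, 2.666667, 4.
f(x) = -4x² - 2x - 4: f₀=-4, f₁=-13.777778, f₂=-37.777778, f₃=-76.
(3h/8)·[f₀ + 3f₁ + 3f₂ + f₃] = 0.5·(-234.666667) = -117.3333.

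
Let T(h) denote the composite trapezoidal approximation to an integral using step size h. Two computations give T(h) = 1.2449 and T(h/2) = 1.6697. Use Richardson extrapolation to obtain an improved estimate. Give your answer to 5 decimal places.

1.81130

R = (4·T(h/2) − T(h)) / 3 = (4·1.6697 − 1.2449)/3 = (5.4339)/3 = 1.81130.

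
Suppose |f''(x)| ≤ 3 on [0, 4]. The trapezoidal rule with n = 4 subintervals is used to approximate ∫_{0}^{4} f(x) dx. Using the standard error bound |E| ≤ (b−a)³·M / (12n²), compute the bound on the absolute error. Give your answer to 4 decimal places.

1.0000

|E| ≤ (4)³·3 / (12·4²) = 192/192 = 1.0000.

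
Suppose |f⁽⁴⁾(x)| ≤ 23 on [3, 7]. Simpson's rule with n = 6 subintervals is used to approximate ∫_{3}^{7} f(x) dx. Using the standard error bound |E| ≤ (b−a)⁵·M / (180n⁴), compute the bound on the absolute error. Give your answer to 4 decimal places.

0.1010

|E| ≤ (4)⁵·23 / (180·6⁴) = 23552/233280 = 0.1010.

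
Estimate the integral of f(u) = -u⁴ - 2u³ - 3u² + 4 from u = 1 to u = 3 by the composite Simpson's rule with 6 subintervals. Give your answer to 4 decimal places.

-106.4033

h = (3 − 1)/6 = 0.333333.
Nodes u₀,…,u₆ = 1, 1.333333, 1.666667, 2, 2.333333, 2.666667, 3.
f(u) = -u⁴ - 2u³ - 3u² + 4: f₀=-2, f₁=-9.234568, f₂=-21.308642, f₃=-40, f₄=-67.382716, f₅=-105.827160, f₆=-158.
(h/3)·[f₀ + 4f₁ + 2f₂ + 4f₃ + 2f₄ + 4f₅ + f₆] = 0.111111·(-957.629630) = -106.4033.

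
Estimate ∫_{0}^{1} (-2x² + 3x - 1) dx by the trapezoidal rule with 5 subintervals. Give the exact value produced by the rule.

h = (1 − 0)/5 = 0.2.
Nodes x₀,…,x₅ = 0, 0.2, 0.4, 0.6, 0.8, 1.
f(x) = -2x² + 3x - 1: f₀=-1, f₁=-0.48, f₂=-0.12, f₃=0.08, f₄=0.12, f₅=0.
(h/2)·[f₀ + 2f₁ + 2f₂ + 2f₃ + 2f₄ + f₅] = 0.1·(-1.8) = -0.18.

-0.18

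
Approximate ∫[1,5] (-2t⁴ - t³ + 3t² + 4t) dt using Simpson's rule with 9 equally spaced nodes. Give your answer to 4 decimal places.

-1233.6667

h = (5 − 1)/8 = 0.5.
Nodes t₀,…,t₈ = 1, 1.5, 2, 2.5, 3, 3.5, 4, 4.5, 5.
f(t) = -2t⁴ - t³ + 3t² + 4t: f₀=4, f₁=-0.75, f₂=-20, f₃=-65, f₄=-150, f₅=-292.25, f₆=-512, f₇=-832.5, f₈=-1280.
(h/3)·[f₀ + 4f₁ + 2f₂ + 4f₃ + 2f₄ + 4f₅ + 2f₆ + 4f₇ + f₈] = 0.166667·(-7402) = -1233.6667.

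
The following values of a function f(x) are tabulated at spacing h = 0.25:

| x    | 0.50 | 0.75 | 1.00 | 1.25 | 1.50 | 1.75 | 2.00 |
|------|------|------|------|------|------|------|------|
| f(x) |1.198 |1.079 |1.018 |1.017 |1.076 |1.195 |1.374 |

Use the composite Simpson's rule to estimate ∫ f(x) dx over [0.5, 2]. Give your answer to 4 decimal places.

1.6603

h = 0.25, n = 6.
(h/3)·[y₀ + 4y₁ + 2y₂ + 4y₃ + 2y₄ + 4y₅ + y₆] = 0.083333·(19.924) = 1.6603.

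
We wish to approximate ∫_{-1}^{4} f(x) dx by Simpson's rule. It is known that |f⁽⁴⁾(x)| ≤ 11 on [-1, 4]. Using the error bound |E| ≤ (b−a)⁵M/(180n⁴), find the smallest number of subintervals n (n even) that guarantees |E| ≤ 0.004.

Need 34375/(180n⁴) ≤ 0.004.
n⁴ ≥ 34375/(180·0.004) = 47743.1 ⇒ n ≥ 14.7818, so the smallest even n is 16. (n must be even for Simpson's rule.)

16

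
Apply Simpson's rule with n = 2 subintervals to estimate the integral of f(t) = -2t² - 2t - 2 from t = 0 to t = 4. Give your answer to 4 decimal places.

-66.6667

h = (4 − 0)/2 = 2.
Nodes t₀,…,t₂ = 0, 2, 4.
f(t) = -2t² - 2t - 2: f₀=-2, f₁=-14, f₂=-42.
(h/3)·[f₀ + 4f₁ + f₂] = 0.666667·(-100) = -66.6667.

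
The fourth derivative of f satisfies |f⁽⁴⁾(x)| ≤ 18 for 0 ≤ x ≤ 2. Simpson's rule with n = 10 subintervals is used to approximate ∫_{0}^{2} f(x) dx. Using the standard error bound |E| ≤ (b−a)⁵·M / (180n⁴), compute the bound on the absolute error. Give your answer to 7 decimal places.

|E| ≤ (2)⁵·18 / (180·10⁴) = 576/1800000 = 0.0003200.

0.0003200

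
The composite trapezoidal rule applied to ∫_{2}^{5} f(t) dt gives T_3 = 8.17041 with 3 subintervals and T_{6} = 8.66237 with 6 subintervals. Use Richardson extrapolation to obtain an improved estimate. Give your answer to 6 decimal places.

8.826357

R = (4·T_{6} − T_3) / 3 = (4·8.66237 − 8.17041)/3 = (26.47907)/3 = 8.826357.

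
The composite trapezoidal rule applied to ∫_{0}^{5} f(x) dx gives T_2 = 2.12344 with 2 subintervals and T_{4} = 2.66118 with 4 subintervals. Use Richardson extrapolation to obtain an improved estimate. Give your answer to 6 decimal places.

2.840427

R = (4·T_{4} − T_2) / 3 = (4·2.66118 − 2.12344)/3 = (8.52128)/3 = 2.840427.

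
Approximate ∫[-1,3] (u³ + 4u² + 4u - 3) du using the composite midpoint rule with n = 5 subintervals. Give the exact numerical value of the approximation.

59.84

h = (3 − (-1))/5 = 0.8.
Midpoints m₁,…,m₅ = -0.6, 0.2, 1, 1.8, 2.6.
f(m₁)=-4.176, f(m₂)=-2.032, f(m₃)=6, f(m₄)=22.992, f(m₅)=52.016.
h·[f(m₁) + f(m₂) + f(m₃) + f(m₄) + f(m₅)] = 0.8·(74.8) = 59.84.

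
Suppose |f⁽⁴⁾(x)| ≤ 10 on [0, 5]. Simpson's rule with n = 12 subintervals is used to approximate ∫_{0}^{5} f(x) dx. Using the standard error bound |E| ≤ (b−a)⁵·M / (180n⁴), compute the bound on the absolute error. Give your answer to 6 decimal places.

0.008372

|E| ≤ (5)⁵·10 / (180·12⁴) = 31250/3732480 = 0.008372.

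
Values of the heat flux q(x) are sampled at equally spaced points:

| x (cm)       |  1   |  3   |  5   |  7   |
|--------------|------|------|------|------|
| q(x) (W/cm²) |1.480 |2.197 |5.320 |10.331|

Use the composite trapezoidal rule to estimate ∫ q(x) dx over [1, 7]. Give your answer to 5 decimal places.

26.84500

h = 2, n = 3.
(h/2)·[y₀ + 2y₁ + 2y₂ + y₃] = 1·(26.845) = 26.84500.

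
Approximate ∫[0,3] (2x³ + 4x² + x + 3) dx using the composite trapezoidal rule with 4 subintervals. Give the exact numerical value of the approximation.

93.65625

h = (3 − 0)/4 = 0.75.
Nodes x₀,…,x₄ = 0, 0.75, 1.5, 2.25, 3.
f(x) = 2x³ + 4x² + x + 3: f₀=3, f₁=6.84375, f₂=20.25, f₃=48.28125, f₄=96.
(h/2)·[f₀ + 2f₁ + 2f₂ + 2f₃ + f₄] = 0.375·(249.75) = 93.65625.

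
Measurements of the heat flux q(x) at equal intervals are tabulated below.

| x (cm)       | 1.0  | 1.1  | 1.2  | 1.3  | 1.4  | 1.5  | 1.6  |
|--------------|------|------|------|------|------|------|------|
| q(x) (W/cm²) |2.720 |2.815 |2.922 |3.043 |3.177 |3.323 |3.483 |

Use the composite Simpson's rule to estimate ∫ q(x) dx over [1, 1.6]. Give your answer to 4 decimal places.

1.8375

h = 0.1, n = 6.
(h/3)·[y₀ + 4y₁ + 2y₂ + 4y₃ + 2y₄ + 4y₅ + y₆] = 0.033333·(55.125) = 1.8375.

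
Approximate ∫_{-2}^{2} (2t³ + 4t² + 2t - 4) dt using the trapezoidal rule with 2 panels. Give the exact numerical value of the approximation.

16

h = (2 − (-2))/2 = 2.
Nodes t₀,…,t₂ = -2, 0, 2.
f(t) = 2t³ + 4t² + 2t - 4: f₀=-8, f₁=-4, f₂=32.
(h/2)·[f₀ + 2f₁ + f₂] = 1·(16) = 16.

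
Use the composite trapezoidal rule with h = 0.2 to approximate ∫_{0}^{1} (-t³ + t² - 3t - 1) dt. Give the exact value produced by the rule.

h = (1 − 0)/5 = 0.2.
Nodes t₀,…,t₅ = 0, 0.2, 0.4, 0.6, 0.8, 1.
f(t) = -t³ + t² - 3t - 1: f₀=-1, f₁=-1.568, f₂=-2.104, f₃=-2.656, f₄=-3.272, f₅=-4.
(h/2)·[f₀ + 2f₁ + 2f₂ + 2f₃ + 2f₄ + f₅] = 0.1·(-24.2) = -2.42.

-2.42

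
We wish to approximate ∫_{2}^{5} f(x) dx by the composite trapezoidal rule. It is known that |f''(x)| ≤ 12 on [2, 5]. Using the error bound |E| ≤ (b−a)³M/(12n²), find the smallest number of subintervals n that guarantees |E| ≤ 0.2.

12

Need 324/(12n²) ≤ 0.2.
n² ≥ 324/(12·0.2) = 135 ⇒ n ≥ 11.6190, so the smallest n is 12.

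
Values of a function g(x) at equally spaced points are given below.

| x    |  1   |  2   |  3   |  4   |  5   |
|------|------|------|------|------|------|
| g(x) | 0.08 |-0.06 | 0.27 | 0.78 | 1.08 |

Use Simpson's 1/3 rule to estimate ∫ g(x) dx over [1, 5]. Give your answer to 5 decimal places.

h = 1, n = 4.
(h/3)·[y₀ + 4y₁ + 2y₂ + 4y₃ + y₄] = 0.333333·(4.58) = 1.52667.

1.52667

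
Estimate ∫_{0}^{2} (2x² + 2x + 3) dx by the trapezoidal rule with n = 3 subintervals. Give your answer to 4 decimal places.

h = (2 − 0)/3 = 0.666667.
Nodes x₀,…,x₃ = 0, 0.666667, 1.333333, 2.
f(x) = 2x² + 2x + 3: f₀=3, f₁=5.222222, f₂=9.222222, f₃=15.
(h/2)·[f₀ + 2f₁ + 2f₂ + f₃] = 0.333333·(46.888889) = 15.6296.

15.6296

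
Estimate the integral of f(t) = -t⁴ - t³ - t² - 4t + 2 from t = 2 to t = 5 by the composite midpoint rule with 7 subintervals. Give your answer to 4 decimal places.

-841.7433

h = (5 − 2)/7 = 0.428571.
Midpoints m₁,…,m₇ = 2.214286, 2.642857, 3.071429, 3.5, 3.928571, 4.357143, 4.785714.
f(m₁)=-46.656992, f(m₂)=-82.801619, f(m₃)=-137.688437, f(m₄)=-217.1875, f(m₅)=-327.978525, f(m₆)=-477.550890, f(m₇)=-674.203639.
h·[f(m₁) + f(m₂) + f(m₃) + f(m₄) + f(m₅) + f(m₆) + f(m₇)] = 0.428571·(-1964.067602) = -841.7433.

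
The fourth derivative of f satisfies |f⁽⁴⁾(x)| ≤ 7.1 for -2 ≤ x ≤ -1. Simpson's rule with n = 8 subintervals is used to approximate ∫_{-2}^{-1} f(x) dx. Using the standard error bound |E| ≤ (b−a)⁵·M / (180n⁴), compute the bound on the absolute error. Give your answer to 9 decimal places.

|E| ≤ (1)⁵·7.1 / (180·8⁴) = 7.1/737280 = 0.000009630.

0.000009630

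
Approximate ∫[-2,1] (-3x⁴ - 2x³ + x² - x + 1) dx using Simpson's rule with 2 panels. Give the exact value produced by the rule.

h = (1 − (-2))/2 = 1.5.
Nodes x₀,…,x₂ = -2, -0.5, 1.
f(x) = -3x⁴ - 2x³ + x² - x + 1: f₀=-25, f₁=1.8125, f₂=-4.
(h/3)·[f₀ + 4f₁ + f₂] = 0.5·(-21.75) = -10.875.

-10.875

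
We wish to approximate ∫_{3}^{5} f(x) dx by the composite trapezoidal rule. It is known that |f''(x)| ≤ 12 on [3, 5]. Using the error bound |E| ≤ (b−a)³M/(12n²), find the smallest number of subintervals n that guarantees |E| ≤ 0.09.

Need 96/(12n²) ≤ 0.09.
n² ≥ 96/(12·0.09) = 88.8889 ⇒ n ≥ 9.4281, so the smallest n is 10.

10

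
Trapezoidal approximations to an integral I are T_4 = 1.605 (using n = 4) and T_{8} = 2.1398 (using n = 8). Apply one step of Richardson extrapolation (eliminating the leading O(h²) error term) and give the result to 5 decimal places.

R = (4·T_{8} − T_4) / 3 = (4·2.1398 − 1.605)/3 = (6.9542)/3 = 2.31807.

2.31807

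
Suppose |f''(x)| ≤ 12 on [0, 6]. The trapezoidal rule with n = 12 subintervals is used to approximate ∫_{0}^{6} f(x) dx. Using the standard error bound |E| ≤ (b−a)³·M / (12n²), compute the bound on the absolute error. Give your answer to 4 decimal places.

1.5000

|E| ≤ (6)³·12 / (12·12²) = 2592/1728 = 1.5000.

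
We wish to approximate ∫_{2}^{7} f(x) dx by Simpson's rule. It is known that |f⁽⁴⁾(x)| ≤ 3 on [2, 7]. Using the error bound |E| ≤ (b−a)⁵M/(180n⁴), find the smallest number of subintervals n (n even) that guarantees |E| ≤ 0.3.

4

Need 9375/(180n⁴) ≤ 0.3.
n⁴ ≥ 9375/(180·0.3) = 173.611 ⇒ n ≥ 3.6299, so the smallest even n is 4. (n must be even for Simpson's rule.)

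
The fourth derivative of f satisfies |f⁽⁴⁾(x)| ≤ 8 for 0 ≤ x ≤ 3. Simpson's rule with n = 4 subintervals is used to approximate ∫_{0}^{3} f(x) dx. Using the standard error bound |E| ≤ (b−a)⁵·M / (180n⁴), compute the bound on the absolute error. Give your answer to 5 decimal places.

|E| ≤ (3)⁵·8 / (180·4⁴) = 1944/46080 = 0.04219.

0.04219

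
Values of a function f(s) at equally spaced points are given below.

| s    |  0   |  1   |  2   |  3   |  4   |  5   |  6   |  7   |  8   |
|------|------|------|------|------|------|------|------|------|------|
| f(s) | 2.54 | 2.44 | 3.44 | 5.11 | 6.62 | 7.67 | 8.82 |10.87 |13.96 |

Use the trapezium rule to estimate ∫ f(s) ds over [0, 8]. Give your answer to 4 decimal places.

h = 1, n = 8.
(h/2)·[y₀ + 2y₁ + 2y₂ + 2y₃ + 2y₄ + 2y₅ + 2y₆ + 2y₇ + y₈] = 0.5·(106.44) = 53.2200.

53.2200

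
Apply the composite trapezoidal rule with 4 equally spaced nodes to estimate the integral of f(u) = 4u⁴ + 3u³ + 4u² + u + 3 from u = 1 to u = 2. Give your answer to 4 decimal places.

51.2428

h = (2 − 1)/3 = 0.333333.
Nodes u₀,…,u₃ = 1, 1.333333, 1.666667, 2.
f(u) = 4u⁴ + 3u³ + 4u² + u + 3: f₀=15, f₁=31.197531, f₂=60.530864, f₃=109.
(h/2)·[f₀ + 2f₁ + 2f₂ + f₃] = 0.166667·(307.456790) = 51.2428.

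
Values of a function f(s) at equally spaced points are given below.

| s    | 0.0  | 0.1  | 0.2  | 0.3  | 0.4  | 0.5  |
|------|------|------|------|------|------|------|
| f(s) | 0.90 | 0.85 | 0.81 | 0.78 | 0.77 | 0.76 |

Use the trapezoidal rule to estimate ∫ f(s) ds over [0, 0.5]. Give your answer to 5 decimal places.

h = 0.1, n = 5.
(h/2)·[y₀ + 2y₁ + 2y₂ + 2y₃ + 2y₄ + y₅] = 0.05·(8.08) = 0.40400.

0.40400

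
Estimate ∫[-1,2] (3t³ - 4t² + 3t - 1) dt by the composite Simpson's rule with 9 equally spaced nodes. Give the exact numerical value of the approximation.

h = (2 − (-1))/8 = 0.375.
Nodes t₀,…,t₈ = -1, -0.625, -0.25, 0.125, 0.5, 0.875, 1.25, 1.625, 2.
f(t) = 3t³ - 4t² + 3t - 1: f₀=-11, f₁=-5.169921875, f₂=-2.046875, f₃=-0.681640625, f₄=-0.125, f₅=0.572265625, f₆=2.359375, f₇=6.185546875, f₈=13.
(h/3)·[f₀ + 4f₁ + 2f₂ + 4f₃ + 2f₄ + 4f₅ + 2f₆ + 4f₇ + f₈] = 0.125·(6) = 0.75.

0.75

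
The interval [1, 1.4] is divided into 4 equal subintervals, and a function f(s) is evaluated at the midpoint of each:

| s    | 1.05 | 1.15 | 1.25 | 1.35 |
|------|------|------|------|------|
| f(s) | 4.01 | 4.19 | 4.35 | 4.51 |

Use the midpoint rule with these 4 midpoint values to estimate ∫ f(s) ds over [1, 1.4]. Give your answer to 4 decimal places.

1.7060

h = 0.1, n = 4.
h·[y(m₁) + y(m₂) + y(m₃) + y(m₄)] = 0.1·(17.06) = 1.7060.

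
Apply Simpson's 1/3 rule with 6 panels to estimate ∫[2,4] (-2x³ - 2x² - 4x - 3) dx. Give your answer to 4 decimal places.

h = (4 − 2)/6 = 0.333333.
Nodes x₀,…,x₆ = 2, 2.333333, 2.666667, 3, 3.333333, 3.666667, 4.
f(x) = -2x³ - 2x² - 4x - 3: f₀=-35, f₁=-48.629630, f₂=-65.814815, f₃=-87, f₄=-112.629630, f₅=-143.148148, f₆=-179.
(h/3)·[f₀ + 4f₁ + 2f₂ + 4f₃ + 2f₄ + 4f₅ + f₆] = 0.111111·(-1686) = -187.3333.

-187.3333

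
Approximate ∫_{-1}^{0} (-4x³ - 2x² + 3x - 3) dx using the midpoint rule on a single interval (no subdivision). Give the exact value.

M = (b−a)·f(-0.5) = 1·(-4.5) = -4.5.

-4.5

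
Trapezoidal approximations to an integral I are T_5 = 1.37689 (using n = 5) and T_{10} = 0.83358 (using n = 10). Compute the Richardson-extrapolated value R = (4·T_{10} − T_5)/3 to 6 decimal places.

0.652477

R = (4·T_{10} − T_5) / 3 = (4·0.83358 − 1.37689)/3 = (1.95743)/3 = 0.652477.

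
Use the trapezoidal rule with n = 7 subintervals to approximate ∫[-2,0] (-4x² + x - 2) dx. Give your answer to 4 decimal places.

-16.7755

h = (0 − (-2))/7 = 0.285714.
Nodes x₀,…,x₇ = -2, -1.714286, -1.428571, -1.142857, -0.857143, -0.571429, -0.285714, 0.
f(x) = -4x² + x - 2: f₀=-20, f₁=-15.469388, f₂=-11.591837, f₃=-8.367347, f₄=-5.795918, f₅=-3.877551, f₆=-2.612245, f₇=-2.
(h/2)·[f₀ + 2f₁ + 2f₂ + 2f₃ + 2f₄ + 2f₅ + 2f₆ + f₇] = 0.142857·(-117.428571) = -16.7755.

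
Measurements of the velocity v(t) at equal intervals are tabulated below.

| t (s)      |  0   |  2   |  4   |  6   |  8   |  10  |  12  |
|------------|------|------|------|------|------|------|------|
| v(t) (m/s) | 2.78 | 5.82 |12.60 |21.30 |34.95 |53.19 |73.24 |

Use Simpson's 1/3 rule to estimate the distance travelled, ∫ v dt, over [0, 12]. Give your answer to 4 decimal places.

h = 2, n = 6.
(h/3)·[y₀ + 4y₁ + 2y₂ + 4y₃ + 2y₄ + 4y₅ + y₆] = 0.666667·(492.36) = 328.2400.

328.2400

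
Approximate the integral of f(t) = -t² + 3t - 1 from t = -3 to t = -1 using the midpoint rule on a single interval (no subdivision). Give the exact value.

M = (b−a)·f(-2) = 2·(-11) = -22.

-22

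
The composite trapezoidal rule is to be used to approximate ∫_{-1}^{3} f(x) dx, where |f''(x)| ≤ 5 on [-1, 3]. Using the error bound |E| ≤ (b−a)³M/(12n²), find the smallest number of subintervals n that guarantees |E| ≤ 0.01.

Need 320/(12n²) ≤ 0.01.
n² ≥ 320/(12·0.01) = 2666.67 ⇒ n ≥ 51.6398, so the smallest n is 52.

52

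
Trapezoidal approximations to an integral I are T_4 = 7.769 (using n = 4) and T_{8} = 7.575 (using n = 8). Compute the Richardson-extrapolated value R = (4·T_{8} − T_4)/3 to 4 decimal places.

R = (4·T_{8} − T_4) / 3 = (4·7.575 − 7.769)/3 = (22.531)/3 = 7.5103.

7.5103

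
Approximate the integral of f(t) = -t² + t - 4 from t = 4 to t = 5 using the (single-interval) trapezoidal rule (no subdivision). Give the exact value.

T = (b−a)/2 · [f(4) + f(5)] = 0.5·[(-16) + (-24)] = -20.

-20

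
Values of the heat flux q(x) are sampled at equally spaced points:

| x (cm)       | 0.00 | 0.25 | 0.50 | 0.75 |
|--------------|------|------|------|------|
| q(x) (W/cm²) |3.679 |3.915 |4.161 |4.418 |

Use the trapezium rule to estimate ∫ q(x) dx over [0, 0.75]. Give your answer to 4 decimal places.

h = 0.25, n = 3.
(h/2)·[y₀ + 2y₁ + 2y₂ + y₃] = 0.125·(24.249) = 3.0311.

3.0311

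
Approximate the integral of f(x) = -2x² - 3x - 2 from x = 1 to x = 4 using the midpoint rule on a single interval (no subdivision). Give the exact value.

M = (b−a)·f(2.5) = 3·(-22) = -66.

-66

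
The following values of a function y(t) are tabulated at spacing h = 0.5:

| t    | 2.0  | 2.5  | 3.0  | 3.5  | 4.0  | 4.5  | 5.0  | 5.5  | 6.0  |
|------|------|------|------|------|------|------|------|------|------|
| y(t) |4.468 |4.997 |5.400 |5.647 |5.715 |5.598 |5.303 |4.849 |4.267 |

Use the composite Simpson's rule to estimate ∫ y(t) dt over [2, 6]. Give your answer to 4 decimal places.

20.9892

h = 0.5, n = 8.
(h/3)·[y₀ + 4y₁ + 2y₂ + 4y₃ + 2y₄ + 4y₅ + 2y₆ + 4y₇ + y₈] = 0.166667·(125.935) = 20.9892.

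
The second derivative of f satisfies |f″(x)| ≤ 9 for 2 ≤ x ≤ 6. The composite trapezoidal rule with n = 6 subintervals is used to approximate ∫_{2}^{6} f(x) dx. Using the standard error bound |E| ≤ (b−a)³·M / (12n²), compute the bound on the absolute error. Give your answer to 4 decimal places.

1.3333

|E| ≤ (4)³·9 / (12·6²) = 576/432 = 1.3333.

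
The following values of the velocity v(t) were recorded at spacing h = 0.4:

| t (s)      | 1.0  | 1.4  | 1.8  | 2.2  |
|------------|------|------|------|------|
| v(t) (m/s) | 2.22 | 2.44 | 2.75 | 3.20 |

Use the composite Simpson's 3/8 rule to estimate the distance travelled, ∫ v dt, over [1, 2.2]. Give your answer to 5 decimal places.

3.14850

h = 0.4, n = 3.
(3h/8)·[y₀ + 3y₁ + 3y₂ + y₃] = 0.15·(20.99) = 3.14850.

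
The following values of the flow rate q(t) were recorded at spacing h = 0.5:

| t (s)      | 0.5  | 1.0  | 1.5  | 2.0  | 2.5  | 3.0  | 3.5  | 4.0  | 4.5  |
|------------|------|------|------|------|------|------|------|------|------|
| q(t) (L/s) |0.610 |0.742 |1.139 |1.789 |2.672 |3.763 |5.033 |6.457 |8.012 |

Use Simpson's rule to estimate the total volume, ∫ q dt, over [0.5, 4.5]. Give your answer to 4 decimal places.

h = 0.5, n = 8.
(h/3)·[y₀ + 4y₁ + 2y₂ + 4y₃ + 2y₄ + 4y₅ + 2y₆ + 4y₇ + y₈] = 0.166667·(77.314) = 12.8857.

12.8857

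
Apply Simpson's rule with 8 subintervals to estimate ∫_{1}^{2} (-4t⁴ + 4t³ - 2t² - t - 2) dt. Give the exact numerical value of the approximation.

-17.966796875

h = (2 − 1)/8 = 0.125.
Nodes t₀,…,t₈ = 1, 1.125, 1.25, 1.375, 1.5, 1.625, 1.75, 1.875, 2.
f(t) = -4t⁴ + 4t³ - 2t² - t - 2: f₀=-5, f₁=-6.3681640625, f₂=-8.328125, f₃=-11.0556640625, f₄=-14.75, f₅=-19.6337890625, f₆=-25.953125, f₇=-33.9775390625, f₈=-44.
(h/3)·[f₀ + 4f₁ + 2f₂ + 4f₃ + 2f₄ + 4f₅ + 2f₆ + 4f₇ + f₈] = 0.041667·(-431.203125) = -17.966796875.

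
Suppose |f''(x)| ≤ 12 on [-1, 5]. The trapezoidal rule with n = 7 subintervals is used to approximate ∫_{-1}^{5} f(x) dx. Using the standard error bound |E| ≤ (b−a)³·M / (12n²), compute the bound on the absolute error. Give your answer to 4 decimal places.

|E| ≤ (6)³·12 / (12·7²) = 2592/588 = 4.4082.

4.4082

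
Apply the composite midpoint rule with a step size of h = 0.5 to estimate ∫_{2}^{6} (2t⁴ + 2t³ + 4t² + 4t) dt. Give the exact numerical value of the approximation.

4059.28125

h = (6 − 2)/8 = 0.5.
Midpoints m₁,…,m₈ = 2.25, 2.75, 3.25, 3.75, 4.25, 4.75, 5.25, 5.75.
f(m₁)=103.2890625, f(m₂)=197.2265625, f(m₃)=347.0390625, f(m₄)=572.2265625, f(m₅)=895.2890625, f(m₆)=1341.7265625, f(m₇)=1940.0390625, f(m₈)=2721.7265625.
h·[f(m₁) + f(m₂) + f(m₃) + f(m₄) + f(m₅) + f(m₆) + f(m₇) + f(m₈)] = 0.5·(8118.5625) = 4059.28125.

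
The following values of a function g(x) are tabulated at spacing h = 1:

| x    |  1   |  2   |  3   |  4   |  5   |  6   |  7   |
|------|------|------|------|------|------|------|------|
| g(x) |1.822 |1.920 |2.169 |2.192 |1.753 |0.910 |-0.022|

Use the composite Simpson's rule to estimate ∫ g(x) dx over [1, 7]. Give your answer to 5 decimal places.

h = 1, n = 6.
(h/3)·[y₀ + 4y₁ + 2y₂ + 4y₃ + 2y₄ + 4y₅ + y₆] = 0.333333·(29.732) = 9.91067.

9.91067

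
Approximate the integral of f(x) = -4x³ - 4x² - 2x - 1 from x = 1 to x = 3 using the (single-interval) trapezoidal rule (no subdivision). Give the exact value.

-162

T = (b−a)/2 · [f(1) + f(3)] = 1·[(-11) + (-151)] = -162.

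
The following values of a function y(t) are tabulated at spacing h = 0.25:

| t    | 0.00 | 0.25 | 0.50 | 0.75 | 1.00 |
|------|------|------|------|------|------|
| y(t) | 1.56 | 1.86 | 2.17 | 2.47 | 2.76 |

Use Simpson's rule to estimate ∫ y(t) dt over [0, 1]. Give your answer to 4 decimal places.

2.1650

h = 0.25, n = 4.
(h/3)·[y₀ + 4y₁ + 2y₂ + 4y₃ + y₄] = 0.083333·(25.98) = 2.1650.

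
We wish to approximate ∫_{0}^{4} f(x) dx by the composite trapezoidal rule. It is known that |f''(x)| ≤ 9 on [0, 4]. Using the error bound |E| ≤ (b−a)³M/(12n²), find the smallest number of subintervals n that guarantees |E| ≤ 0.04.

Need 576/(12n²) ≤ 0.04.
n² ≥ 576/(12·0.04) = 1200 ⇒ n ≥ 34.6410, so the smallest n is 35.

35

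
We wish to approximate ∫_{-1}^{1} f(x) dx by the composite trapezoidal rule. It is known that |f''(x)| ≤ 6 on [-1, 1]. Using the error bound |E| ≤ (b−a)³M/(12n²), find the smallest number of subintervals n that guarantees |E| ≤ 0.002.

45

Need 48/(12n²) ≤ 0.002.
n² ≥ 48/(12·0.002) = 2000 ⇒ n ≥ 44.7214, so the smallest n is 45.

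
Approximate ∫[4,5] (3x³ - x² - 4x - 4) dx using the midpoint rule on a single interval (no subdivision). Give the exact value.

M = (b−a)·f(4.5) = 1·(231.125) = 231.125.

231.125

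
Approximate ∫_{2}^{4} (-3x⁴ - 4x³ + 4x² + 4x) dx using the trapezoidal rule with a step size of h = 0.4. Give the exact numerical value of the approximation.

h = (4 − 2)/5 = 0.4.
Nodes x₀,…,x₅ = 2, 2.4, 2.8, 3.2, 3.6, 4.
f(x) = -3x⁴ - 4x³ + 4x² + 4x: f₀=-56, f₁=-122.1888, f₂=-229.6448, f₃=-391.8848, f₄=-624.2688, f₅=-944.
(h/2)·[f₀ + 2f₁ + 2f₂ + 2f₃ + 2f₄ + f₅] = 0.2·(-3735.9744) = -747.19488.

-747.19488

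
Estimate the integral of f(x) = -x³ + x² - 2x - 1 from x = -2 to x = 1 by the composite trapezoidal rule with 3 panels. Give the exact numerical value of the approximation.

h = (1 − (-2))/3 = 1.
Nodes x₀,…,x₃ = -2, -1, 0, 1.
f(x) = -x³ + x² - 2x - 1: f₀=15, f₁=3, f₂=-1, f₃=-3.
(h/2)·[f₀ + 2f₁ + 2f₂ + f₃] = 0.5·(16) = 8.

8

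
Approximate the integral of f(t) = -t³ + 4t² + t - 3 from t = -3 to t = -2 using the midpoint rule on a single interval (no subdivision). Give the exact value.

M = (b−a)·f(-2.5) = 1·(35.125) = 35.125.

35.125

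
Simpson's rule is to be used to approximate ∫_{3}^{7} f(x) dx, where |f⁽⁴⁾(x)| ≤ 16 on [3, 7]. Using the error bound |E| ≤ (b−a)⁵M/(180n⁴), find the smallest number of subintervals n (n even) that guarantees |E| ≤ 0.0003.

24

Need 16384/(180n⁴) ≤ 0.0003.
n⁴ ≥ 16384/(180·0.0003) = 303407 ⇒ n ≥ 23.4696, so the smallest even n is 24. (n must be even for Simpson's rule.)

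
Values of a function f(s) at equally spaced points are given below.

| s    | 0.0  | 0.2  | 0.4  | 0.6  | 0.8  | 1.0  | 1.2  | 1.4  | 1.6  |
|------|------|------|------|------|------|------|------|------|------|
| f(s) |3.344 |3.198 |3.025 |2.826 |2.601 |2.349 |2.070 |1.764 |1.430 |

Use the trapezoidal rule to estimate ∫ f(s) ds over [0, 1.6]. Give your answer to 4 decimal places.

h = 0.2, n = 8.
(h/2)·[y₀ + 2y₁ + 2y₂ + 2y₃ + 2y₄ + 2y₅ + 2y₆ + 2y₇ + y₈] = 0.1·(40.440) = 4.0440.

4.0440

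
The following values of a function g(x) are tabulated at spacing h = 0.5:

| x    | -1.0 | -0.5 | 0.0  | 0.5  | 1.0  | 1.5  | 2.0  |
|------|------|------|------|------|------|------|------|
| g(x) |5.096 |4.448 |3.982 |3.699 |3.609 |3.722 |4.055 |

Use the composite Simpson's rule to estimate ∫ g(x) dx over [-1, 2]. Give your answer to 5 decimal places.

h = 0.5, n = 6.
(h/3)·[y₀ + 4y₁ + 2y₂ + 4y₃ + 2y₄ + 4y₅ + y₆] = 0.166667·(71.809) = 11.96817.

11.96817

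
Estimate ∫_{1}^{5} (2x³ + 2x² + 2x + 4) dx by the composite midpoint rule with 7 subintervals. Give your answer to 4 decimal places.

432.4898

h = (5 − 1)/7 = 0.571429.
Midpoints m₁,…,m₇ = 1.285714, 1.857143, 2.428571, 3, 3.571429, 4.142857, 4.714286.
f(m₁)=14.128280, f(m₂)=27.422741, f(m₃)=49.300292, f(m₄)=82, f(m₅)=127.760933, f(m₆)=188.822157, f(m₇)=267.422741.
h·[f(m₁) + f(m₂) + f(m₃) + f(m₄) + f(m₅) + f(m₆) + f(m₇)] = 0.571429·(756.857143) = 432.4898.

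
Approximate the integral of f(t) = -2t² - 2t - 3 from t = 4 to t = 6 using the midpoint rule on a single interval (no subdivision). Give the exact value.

-126

M = (b−a)·f(5) = 2·(-63) = -126.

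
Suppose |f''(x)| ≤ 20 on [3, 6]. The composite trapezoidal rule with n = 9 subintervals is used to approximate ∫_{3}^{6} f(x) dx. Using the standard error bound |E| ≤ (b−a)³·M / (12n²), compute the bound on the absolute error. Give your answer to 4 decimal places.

0.5556

|E| ≤ (3)³·20 / (12·9²) = 540/972 = 0.5556.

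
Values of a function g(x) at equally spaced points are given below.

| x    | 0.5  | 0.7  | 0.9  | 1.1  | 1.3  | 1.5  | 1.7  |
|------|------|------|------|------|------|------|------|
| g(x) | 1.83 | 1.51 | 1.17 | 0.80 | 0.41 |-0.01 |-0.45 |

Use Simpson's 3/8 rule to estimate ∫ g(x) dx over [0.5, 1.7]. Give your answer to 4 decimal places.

0.9165

h = 0.2, n = 6.
(3h/8)·[y₀ + 3y₁ + 3y₂ + 2y₃ + 3y₄ + 3y₅ + y₆] = 0.075·(12.22) = 0.9165.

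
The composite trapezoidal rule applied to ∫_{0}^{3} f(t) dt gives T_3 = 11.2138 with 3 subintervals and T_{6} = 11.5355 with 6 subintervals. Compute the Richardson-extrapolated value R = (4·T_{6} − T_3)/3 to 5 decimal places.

R = (4·T_{6} − T_3) / 3 = (4·11.5355 − 11.2138)/3 = (34.9282)/3 = 11.64273.

11.64273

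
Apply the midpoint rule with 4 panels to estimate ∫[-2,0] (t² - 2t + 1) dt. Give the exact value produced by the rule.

8.625

h = (0 − (-2))/4 = 0.5.
Midpoints m₁,…,m₄ = -1.75, -1.25, -0.75, -0.25.
f(m₁)=7.5625, f(m₂)=5.0625, f(m₃)=3.0625, f(m₄)=1.5625.
h·[f(m₁) + f(m₂) + f(m₃) + f(m₄)] = 0.5·(17.25) = 8.625.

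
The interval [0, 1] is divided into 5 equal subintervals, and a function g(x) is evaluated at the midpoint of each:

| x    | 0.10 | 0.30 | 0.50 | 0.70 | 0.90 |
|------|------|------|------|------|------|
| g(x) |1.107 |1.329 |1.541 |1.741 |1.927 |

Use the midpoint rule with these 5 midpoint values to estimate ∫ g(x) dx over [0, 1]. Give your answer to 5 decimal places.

h = 0.2, n = 5.
h·[y(m₁) + y(m₂) + y(m₃) + y(m₄) + y(m₅)] = 0.2·(7.645) = 1.52900.

1.52900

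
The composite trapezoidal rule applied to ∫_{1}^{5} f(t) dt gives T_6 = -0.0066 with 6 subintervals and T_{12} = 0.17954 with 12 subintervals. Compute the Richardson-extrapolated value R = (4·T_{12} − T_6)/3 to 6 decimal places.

0.241587

R = (4·T_{12} − T_6) / 3 = (4·0.17954 − (-0.0066))/3 = (0.72476)/3 = 0.241587.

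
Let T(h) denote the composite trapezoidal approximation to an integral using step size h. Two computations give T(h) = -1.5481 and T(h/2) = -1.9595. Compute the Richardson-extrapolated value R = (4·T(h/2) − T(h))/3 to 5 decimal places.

R = (4·T(h/2) − T(h)) / 3 = (4·(-1.9595) − (-1.5481))/3 = (-6.2899)/3 = -2.09663.

-2.09663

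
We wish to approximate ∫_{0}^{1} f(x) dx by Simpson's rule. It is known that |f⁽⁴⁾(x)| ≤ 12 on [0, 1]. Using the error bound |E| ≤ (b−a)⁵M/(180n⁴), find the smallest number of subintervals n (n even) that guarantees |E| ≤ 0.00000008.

Need 12/(180n⁴) ≤ 0.00000008.
n⁴ ≥ 12/(180·0.00000008) = 833333 ⇒ n ≥ 30.2138, so the smallest even n is 32. (n must be even for Simpson's rule.)

32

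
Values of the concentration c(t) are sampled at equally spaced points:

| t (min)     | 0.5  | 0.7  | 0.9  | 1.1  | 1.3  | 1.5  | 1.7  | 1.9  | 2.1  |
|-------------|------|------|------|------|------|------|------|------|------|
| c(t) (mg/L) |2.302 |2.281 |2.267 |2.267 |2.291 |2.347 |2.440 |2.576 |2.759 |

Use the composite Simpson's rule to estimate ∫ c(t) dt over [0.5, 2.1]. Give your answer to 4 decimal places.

3.7961

h = 0.2, n = 8.
(h/3)·[y₀ + 4y₁ + 2y₂ + 4y₃ + 2y₄ + 4y₅ + 2y₆ + 4y₇ + y₈] = 0.066667·(56.941) = 3.7961.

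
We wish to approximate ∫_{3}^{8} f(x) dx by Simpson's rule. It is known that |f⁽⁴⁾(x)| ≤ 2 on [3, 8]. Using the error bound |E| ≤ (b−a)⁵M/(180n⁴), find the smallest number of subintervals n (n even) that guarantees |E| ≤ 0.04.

Need 6250/(180n⁴) ≤ 0.04.
n⁴ ≥ 6250/(180·0.04) = 868.056 ⇒ n ≥ 5.4280, so the smallest even n is 6. (n must be even for Simpson's rule.)

6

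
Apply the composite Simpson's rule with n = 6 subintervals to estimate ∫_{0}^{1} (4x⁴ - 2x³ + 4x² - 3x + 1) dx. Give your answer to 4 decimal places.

h = (1 − 0)/6 = 0.166667.
Nodes x₀,…,x₆ = 0, 0.166667, 0.333333, 0.5, 0.666667, 0.833333, 1.
f(x) = 4x⁴ - 2x³ + 4x² - 3x + 1: f₀=1, f₁=0.604938, f₂=0.419753, f₃=0.5, f₄=0.975309, f₅=2.049383, f₆=4.
(h/3)·[f₀ + 4f₁ + 2f₂ + 4f₃ + 2f₄ + 4f₅ + f₆] = 0.055556·(20.407407) = 1.1337.

1.1337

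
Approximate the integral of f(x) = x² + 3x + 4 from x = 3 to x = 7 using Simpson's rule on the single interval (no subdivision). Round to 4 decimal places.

S = (b−a)/6 · [f(3) + 4f(5) + f(7)] = 0.666667·[22 + 4·44 + 74] = 181.3333.

181.3333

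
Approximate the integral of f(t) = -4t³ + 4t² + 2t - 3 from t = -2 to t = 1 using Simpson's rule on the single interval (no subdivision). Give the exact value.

15

S = (b−a)/6 · [f(-2) + 4f(-0.5) + f(1)] = 0.5·[41 + 4·(-2.5) + (-1)] = 15.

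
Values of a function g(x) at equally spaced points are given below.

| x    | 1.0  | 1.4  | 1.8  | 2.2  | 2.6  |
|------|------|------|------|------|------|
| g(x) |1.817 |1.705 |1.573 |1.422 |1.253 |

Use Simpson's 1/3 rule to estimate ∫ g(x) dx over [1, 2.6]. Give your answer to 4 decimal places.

h = 0.4, n = 4.
(h/3)·[y₀ + 4y₁ + 2y₂ + 4y₃ + y₄] = 0.133333·(18.724) = 2.4965.

2.4965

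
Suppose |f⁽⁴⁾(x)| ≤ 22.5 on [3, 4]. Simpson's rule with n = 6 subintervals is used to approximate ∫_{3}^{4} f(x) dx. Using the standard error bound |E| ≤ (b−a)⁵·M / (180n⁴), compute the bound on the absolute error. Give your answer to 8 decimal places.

0.00009645

|E| ≤ (1)⁵·22.5 / (180·6⁴) = 22.5/233280 = 0.00009645.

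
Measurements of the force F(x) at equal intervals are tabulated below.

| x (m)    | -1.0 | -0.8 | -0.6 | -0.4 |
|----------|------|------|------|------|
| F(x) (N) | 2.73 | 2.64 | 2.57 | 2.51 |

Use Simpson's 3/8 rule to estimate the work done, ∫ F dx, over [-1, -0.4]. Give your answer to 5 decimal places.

h = 0.2, n = 3.
(3h/8)·[y₀ + 3y₁ + 3y₂ + y₃] = 0.075·(20.87) = 1.56525.

1.56525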